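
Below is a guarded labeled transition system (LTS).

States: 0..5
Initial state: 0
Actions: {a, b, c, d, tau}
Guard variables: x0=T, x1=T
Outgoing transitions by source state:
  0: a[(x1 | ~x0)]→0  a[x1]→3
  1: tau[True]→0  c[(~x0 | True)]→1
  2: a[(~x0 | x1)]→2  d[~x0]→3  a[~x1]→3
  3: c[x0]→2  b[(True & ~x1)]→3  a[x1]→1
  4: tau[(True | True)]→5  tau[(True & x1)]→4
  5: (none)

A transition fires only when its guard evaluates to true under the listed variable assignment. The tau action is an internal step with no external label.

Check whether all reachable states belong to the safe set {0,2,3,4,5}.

Inv-set: {0,2,3,4,5}
Reachable = {0,1,2,3}
  0: ok
  1: VIOLATES
  2: ok
  3: ok
counterexample path to 1: a·a

Answer: INVARIANT VIOLATED at state 1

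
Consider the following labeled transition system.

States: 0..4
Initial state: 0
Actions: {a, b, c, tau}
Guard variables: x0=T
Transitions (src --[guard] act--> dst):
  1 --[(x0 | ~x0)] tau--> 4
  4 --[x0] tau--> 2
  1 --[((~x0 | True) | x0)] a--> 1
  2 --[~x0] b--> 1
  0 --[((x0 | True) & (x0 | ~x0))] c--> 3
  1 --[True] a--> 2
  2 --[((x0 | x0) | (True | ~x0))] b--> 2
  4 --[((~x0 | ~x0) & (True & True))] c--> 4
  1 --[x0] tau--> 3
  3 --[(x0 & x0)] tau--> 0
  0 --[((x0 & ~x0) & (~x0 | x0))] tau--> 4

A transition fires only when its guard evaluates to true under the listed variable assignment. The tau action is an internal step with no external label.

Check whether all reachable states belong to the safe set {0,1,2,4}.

Answer: INVARIANT VIOLATED at state 3

Trace:
Safe = {0,1,2,4}
Reachable = {0,3}
  0: ✓
  3: VIOLATES
witness against invariant: c → 3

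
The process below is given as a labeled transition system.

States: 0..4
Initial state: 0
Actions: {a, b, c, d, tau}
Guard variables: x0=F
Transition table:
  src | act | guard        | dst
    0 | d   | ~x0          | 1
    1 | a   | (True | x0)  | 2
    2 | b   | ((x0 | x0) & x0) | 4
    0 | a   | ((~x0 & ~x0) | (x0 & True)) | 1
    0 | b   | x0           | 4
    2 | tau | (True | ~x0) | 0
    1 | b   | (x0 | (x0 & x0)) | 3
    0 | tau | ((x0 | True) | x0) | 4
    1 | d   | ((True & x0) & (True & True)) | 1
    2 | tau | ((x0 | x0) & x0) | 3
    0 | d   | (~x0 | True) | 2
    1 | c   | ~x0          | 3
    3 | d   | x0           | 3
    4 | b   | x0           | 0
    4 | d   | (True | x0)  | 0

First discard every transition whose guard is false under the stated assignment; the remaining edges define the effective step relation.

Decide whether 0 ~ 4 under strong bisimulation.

Compute ~ classes (split until stable):
  P[0] = {{0,1,2,3,4}}
  P[1] = {{0},{1},{2},{3},{4}}
5 equivalence class(es) (converged in 2)
0∈{0}, 4∈{4}

Answer: NOT BISIMILAR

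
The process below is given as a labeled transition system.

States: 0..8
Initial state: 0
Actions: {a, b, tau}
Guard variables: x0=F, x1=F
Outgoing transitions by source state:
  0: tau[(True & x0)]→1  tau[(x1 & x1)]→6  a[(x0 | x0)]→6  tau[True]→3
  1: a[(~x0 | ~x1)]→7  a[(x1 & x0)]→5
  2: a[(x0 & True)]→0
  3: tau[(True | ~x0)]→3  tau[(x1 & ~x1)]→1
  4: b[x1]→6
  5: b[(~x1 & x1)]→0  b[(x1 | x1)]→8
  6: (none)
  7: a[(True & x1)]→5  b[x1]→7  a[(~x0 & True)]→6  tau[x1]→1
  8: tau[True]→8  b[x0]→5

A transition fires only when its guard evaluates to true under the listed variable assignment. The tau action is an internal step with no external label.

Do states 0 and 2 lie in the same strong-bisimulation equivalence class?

Answer: NOT BISIMILAR

Working:
Refine partition for ~:
  P[0] = {{0,1,2,3,4,5,6,7,8}}
  P[1] = {{0,3,8},{1,7},{2,4,5,6}}
  P[2] = {{0,3,8},{1},{2,4,5,6},{7}}
Fixed point at round 3; 4 class(es).
class of 0: {0,3,8}; class of 2: {2,4,5,6}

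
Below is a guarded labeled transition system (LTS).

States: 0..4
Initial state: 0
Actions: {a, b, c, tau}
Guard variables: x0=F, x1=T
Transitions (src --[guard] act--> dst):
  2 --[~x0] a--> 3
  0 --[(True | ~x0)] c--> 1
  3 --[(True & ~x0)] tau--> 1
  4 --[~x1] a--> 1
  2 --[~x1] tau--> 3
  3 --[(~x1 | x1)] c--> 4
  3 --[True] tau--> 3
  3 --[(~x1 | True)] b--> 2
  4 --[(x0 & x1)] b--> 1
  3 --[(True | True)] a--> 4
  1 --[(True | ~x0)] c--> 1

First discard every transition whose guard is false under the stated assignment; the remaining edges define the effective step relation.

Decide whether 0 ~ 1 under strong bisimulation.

Answer: BISIMILAR

Trace:
Refine partition for ~:
  round 0: {{0,1,2,3,4}}
  round 1: {{0,1},{2},{3},{4}}
Fixed point at round 2; 4 class(es).
0∈{0,1}, 1∈{0,1}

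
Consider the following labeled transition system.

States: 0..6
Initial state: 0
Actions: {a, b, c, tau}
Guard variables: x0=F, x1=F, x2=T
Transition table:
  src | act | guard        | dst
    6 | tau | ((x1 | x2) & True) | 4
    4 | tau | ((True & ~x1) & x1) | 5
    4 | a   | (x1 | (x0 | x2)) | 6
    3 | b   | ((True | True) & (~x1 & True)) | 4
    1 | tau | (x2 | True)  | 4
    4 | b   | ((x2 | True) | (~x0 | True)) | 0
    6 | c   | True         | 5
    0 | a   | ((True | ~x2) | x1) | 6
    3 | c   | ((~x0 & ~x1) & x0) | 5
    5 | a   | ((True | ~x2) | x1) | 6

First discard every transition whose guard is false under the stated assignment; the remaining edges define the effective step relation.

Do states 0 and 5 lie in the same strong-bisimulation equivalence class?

Bisimulation quotient by refinement:
  π0 = {{0,1,2,3,4,5,6}}
  π1 = {{0,5},{1},{2},{3},{4},{6}}
stable after 2 split(s): 6 block(s)
[0]={0,5}  [5]={0,5}

Answer: BISIMILAR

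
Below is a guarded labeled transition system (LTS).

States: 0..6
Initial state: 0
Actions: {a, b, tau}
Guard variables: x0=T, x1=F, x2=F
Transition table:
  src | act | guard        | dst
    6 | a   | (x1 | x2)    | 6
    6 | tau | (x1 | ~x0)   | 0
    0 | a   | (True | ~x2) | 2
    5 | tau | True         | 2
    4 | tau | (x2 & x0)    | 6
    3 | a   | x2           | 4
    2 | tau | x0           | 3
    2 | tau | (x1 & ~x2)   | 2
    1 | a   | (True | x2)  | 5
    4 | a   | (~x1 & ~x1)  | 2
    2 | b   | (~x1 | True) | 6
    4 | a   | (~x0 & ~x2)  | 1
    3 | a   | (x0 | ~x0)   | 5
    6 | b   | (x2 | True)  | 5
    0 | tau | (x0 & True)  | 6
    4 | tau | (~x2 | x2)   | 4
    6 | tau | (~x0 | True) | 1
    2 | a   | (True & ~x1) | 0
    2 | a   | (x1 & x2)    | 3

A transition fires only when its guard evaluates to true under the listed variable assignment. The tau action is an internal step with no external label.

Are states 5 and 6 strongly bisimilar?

Answer: NOT BISIMILAR

Analysis:
Compute ~ classes (split until stable):
  P[0] = {{0,1,2,3,4,5,6}}
  P[1] = {{0,4},{1,3},{2},{5},{6}}
  P[2] = {{0},{1,3},{2},{4},{5},{6}}
stable after 3 split(s): 6 block(s)
class of 5: {5}; class of 6: {6}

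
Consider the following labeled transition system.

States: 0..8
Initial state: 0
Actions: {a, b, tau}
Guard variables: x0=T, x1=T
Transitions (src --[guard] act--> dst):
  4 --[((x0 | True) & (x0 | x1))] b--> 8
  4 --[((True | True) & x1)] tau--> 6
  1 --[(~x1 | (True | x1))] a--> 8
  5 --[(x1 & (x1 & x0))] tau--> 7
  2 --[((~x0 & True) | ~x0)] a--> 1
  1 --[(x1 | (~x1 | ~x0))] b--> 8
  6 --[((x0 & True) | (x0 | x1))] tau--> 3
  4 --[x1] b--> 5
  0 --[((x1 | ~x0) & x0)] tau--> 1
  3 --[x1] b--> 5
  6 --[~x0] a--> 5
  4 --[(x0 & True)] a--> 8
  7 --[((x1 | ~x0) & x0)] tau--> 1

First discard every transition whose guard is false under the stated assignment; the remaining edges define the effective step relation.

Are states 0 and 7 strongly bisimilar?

Answer: BISIMILAR

Analysis:
Refine partition for ~:
  round 0: {{0,1,2,3,4,5,6,7,8}}
  round 1: {{0,5,6,7},{1},{2,8},{3},{4}}
  round 2: {{0,7},{1},{2,8},{3},{4},{5},{6}}
7 equivalence class(es) (converged in 3)
[0]={0,7}  [7]={0,7}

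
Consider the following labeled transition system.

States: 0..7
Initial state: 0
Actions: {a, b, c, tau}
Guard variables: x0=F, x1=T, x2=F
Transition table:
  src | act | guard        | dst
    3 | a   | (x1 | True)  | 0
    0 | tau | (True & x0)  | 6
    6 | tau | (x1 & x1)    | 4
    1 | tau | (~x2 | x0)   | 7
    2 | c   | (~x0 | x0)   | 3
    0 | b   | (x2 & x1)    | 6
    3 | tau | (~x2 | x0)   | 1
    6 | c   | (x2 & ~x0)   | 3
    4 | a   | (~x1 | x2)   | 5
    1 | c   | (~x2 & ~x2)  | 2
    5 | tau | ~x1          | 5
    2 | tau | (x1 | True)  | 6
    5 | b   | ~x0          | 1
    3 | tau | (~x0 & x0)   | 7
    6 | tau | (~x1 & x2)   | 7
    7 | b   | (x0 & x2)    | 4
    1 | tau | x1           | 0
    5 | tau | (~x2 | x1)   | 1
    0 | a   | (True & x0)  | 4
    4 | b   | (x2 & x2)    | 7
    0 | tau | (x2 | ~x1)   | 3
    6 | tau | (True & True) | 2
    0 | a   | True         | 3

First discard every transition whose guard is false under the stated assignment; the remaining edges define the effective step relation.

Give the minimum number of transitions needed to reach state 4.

Breadth-first toward 4:
  L0 = {0}
  L1 = {3}
  L2 = {1}
  L3 = {2,7}
  L4 = {6}
  L5 = {4}
depth(4)=5, e.g. a·tau·c·tau·tau

Answer: 5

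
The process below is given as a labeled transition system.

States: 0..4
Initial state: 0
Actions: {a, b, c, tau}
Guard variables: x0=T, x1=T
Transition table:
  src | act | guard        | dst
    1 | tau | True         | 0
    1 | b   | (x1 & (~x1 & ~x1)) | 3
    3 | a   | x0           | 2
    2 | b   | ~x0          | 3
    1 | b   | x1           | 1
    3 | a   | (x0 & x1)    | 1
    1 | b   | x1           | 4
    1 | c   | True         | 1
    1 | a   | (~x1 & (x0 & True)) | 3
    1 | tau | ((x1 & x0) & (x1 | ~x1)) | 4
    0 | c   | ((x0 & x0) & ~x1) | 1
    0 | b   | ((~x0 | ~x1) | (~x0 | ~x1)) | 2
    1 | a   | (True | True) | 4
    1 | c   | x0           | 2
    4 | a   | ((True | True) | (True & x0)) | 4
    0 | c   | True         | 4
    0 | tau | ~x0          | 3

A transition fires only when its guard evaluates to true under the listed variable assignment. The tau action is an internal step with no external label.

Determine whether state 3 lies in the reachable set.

11 transition(s) survive guard evaluation.
Layer 0: {0}
Layer 1: {4}  total {0,4}
Reachable = {0,4}

Answer: UNREACHABLE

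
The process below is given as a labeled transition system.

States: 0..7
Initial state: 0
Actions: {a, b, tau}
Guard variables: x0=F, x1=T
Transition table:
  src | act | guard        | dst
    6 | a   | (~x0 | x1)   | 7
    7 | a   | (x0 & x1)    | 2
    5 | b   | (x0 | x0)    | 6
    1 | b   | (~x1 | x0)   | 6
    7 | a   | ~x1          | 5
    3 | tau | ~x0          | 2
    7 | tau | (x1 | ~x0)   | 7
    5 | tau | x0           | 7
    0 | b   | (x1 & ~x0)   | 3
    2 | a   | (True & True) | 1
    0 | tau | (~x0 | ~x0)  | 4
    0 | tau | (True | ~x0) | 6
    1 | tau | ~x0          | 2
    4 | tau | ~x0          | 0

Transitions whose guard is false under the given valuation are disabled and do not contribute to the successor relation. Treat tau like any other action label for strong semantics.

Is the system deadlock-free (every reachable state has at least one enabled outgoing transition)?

Answer: DEADLOCK-FREE

Analysis:
Reach set: {0,1,2,3,4,6,7}
  0: b→3  tau→4  tau→6  [3 out]
  1: tau→2  [1 out]
  2: a→1  [1 out]
  3: tau→2  [1 out]
  4: tau→0  [1 out]
  6: a→7  [1 out]
  7: tau→7  [1 out]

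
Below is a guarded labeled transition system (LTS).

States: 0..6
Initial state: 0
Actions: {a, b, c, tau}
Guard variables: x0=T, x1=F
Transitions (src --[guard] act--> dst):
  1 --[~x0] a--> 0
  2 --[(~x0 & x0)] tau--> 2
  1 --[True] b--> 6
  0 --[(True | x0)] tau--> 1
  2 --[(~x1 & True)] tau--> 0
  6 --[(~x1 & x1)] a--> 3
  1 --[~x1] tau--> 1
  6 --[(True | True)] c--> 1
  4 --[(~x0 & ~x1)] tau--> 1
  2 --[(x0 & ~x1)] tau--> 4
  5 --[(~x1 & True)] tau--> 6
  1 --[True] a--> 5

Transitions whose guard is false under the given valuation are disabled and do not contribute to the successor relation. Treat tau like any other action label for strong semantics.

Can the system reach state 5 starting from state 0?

Guard filter leaves 8 enabled edge(s).
Layer 0: {0}
Layer 1: {1}  now seen {0,1}
Layer 2: {5,6}  now seen {0,1,5,6}
Reachable = {0,1,5,6}
Path to 5: tau·a

Answer: REACHABLE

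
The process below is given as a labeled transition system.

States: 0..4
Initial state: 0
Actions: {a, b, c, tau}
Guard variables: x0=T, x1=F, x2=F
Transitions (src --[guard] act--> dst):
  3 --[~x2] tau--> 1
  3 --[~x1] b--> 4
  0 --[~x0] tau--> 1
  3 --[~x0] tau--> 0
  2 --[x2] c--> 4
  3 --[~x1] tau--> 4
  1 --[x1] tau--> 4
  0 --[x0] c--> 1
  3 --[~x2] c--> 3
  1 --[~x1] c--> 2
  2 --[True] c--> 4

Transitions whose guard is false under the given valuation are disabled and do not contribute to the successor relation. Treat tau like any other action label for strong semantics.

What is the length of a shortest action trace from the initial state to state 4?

Layered search for 4:
  Layer 0: {0}
  Layer 1: {1}
  Layer 2: {2}
  Layer 3: {4}
first hit 4 at d=3 via c·c·c

Answer: 3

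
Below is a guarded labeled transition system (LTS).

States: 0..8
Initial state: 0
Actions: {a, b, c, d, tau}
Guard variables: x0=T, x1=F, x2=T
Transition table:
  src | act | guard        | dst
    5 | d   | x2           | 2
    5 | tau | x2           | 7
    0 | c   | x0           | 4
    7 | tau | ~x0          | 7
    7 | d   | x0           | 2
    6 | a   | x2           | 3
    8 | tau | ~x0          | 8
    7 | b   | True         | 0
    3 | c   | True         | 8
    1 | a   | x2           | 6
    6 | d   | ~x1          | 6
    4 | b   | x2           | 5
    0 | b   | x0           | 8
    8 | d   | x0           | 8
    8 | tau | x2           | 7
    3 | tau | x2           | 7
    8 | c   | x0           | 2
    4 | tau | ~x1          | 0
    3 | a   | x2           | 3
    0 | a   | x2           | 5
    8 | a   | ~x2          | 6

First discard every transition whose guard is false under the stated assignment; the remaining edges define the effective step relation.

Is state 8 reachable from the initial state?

Answer: REACHABLE

Analysis:
Guard filter leaves 18 enabled edge(s).
L0 = {0}
L1 = {4,5,8}  total {0,4,5,8}
L2 = {2,7}  total {0,2,4,5,7,8}
Reachable = {0,2,4,5,7,8}
trace reaching 8: b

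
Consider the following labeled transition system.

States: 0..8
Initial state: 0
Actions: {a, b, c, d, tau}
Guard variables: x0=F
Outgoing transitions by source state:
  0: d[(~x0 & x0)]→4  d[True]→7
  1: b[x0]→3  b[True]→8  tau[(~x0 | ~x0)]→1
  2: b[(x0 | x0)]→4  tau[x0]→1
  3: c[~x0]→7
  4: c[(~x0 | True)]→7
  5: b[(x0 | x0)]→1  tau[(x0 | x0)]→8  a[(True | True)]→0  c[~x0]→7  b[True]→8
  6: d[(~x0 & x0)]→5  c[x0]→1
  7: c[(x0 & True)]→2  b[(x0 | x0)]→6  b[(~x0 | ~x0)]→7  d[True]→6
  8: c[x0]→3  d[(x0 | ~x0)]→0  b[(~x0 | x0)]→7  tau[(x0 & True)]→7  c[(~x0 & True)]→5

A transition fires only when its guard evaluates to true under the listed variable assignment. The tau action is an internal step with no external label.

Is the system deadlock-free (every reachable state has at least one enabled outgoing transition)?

Reach set: {0,6,7}
  0: d→7  [1 out]
  6: ∅  [no exit]
  7: b→7  d→6  [2 out]
witness 6: d·d

Answer: DEADLOCK at state 6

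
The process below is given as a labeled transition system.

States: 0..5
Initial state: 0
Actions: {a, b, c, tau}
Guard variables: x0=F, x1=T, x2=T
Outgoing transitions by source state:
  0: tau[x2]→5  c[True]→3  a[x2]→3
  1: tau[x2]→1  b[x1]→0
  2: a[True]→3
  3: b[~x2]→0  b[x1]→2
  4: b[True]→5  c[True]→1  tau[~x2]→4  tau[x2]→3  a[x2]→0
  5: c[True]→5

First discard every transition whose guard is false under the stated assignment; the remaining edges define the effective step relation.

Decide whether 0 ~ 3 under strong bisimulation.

Answer: NOT BISIMILAR

Trace:
Bisimulation quotient by refinement:
  round 0: {{0,1,2,3,4,5}}
  round 1: {{0},{1},{2},{3},{4},{5}}
Fixed point at round 2; 6 class(es).
[0]={0}  [3]={3}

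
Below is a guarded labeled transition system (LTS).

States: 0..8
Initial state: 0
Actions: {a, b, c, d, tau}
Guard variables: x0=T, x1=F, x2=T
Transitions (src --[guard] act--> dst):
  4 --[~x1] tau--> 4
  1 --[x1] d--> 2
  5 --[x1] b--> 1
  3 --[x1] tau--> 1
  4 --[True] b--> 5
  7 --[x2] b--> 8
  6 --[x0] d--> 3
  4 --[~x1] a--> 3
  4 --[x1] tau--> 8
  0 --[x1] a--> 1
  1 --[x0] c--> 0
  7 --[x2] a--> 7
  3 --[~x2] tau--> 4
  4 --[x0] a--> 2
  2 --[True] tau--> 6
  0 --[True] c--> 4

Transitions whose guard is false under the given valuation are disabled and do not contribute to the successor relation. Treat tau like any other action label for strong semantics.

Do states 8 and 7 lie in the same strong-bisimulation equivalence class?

Answer: NOT BISIMILAR

Analysis:
Refine partition for ~:
  π0 = {{0,1,2,3,4,5,6,7,8}}
  π1 = {{0,1},{2},{3,5,8},{4},{6},{7}}
  π2 = {{0},{1},{2},{3,5,8},{4},{6},{7}}
7 equivalence class(es) (converged in 3)
[8]={3,5,8}  [7]={7}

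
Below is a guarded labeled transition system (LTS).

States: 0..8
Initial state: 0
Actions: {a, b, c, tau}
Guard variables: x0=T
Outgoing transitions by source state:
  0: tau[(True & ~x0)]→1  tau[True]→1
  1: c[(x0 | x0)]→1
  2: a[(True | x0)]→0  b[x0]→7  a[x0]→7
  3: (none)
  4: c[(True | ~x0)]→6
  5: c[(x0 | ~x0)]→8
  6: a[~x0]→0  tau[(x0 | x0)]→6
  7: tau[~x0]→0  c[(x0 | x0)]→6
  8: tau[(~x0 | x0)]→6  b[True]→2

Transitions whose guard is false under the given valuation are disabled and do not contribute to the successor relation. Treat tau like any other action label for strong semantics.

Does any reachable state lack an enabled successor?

R = {0,1}
  0: tau→1  [deg 1]
  1: c→1  [deg 1]

Answer: DEADLOCK-FREE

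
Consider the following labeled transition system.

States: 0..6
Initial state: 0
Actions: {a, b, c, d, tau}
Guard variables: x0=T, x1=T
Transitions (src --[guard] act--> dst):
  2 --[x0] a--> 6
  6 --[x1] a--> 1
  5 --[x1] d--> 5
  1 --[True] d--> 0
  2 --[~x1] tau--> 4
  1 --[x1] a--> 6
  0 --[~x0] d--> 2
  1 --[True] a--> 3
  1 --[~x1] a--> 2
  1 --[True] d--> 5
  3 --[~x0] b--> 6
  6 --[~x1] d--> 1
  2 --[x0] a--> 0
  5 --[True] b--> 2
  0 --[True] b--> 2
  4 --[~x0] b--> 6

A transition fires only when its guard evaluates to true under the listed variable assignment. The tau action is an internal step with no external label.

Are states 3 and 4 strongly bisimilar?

Answer: BISIMILAR

Trace:
Bisimulation quotient by refinement:
  π0 = {{0,1,2,3,4,5,6}}
  π1 = {{0},{1},{2,6},{3,4},{5}}
  π2 = {{0},{1},{2},{3,4},{5},{6}}
6 equivalence class(es) (converged in 3)
3∈{3,4}, 4∈{3,4}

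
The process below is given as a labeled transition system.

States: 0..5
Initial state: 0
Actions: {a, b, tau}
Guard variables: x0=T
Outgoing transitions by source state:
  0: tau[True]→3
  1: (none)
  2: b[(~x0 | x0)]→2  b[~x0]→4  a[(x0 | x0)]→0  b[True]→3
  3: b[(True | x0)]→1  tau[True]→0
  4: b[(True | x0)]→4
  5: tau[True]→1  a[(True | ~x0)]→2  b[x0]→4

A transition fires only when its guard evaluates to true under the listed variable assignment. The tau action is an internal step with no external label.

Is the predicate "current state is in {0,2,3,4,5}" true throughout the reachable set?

Answer: INVARIANT VIOLATED at state 1

Working:
Safe = {0,2,3,4,5}
R = {0,1,3}
  0: ✓
  1: outside
  3: ✓
reach 1 via tau·b — violates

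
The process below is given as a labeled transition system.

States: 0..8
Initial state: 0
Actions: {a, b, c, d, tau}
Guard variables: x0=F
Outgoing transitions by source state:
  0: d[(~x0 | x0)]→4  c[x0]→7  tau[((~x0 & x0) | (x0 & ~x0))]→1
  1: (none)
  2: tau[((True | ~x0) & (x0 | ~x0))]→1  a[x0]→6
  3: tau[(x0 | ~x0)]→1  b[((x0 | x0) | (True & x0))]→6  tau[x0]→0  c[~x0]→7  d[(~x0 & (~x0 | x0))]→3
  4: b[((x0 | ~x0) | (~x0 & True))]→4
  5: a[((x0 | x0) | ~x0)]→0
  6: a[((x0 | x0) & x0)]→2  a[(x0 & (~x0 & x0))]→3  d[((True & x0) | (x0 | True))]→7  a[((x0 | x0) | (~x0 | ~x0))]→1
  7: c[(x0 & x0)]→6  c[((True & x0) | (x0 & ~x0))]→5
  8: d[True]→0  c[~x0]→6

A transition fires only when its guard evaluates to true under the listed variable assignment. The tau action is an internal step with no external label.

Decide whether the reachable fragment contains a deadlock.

R = {0,4}
  0: d→4  [deg 1]
  4: b→4  [deg 1]

Answer: DEADLOCK-FREE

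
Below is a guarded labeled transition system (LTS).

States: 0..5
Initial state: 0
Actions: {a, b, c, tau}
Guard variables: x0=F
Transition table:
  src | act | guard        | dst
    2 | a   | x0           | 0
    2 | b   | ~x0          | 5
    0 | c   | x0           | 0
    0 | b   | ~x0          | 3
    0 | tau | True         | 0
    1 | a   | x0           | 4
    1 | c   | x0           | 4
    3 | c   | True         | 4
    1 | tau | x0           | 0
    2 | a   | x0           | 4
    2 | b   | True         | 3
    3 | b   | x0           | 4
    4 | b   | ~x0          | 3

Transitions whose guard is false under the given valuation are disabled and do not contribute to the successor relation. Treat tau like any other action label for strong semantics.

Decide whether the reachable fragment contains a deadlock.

Answer: DEADLOCK-FREE

Working:
R = {0,3,4}
  0: b→3  tau→0  [2 out]
  3: c→4  [1 out]
  4: b→3  [1 out]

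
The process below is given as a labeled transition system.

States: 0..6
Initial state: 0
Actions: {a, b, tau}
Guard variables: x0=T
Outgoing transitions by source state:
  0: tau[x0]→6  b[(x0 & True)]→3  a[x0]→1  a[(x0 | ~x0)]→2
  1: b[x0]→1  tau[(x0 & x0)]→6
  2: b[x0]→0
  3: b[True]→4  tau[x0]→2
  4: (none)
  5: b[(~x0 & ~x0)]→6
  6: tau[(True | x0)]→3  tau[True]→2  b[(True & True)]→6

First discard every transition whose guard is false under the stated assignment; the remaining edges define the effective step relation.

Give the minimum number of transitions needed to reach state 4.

Answer: 2

Working:
BFS to 4:
  L0 = {0}
  L1 = {1,2,3,6}
  L2 = {4}
depth(4)=2, e.g. b·b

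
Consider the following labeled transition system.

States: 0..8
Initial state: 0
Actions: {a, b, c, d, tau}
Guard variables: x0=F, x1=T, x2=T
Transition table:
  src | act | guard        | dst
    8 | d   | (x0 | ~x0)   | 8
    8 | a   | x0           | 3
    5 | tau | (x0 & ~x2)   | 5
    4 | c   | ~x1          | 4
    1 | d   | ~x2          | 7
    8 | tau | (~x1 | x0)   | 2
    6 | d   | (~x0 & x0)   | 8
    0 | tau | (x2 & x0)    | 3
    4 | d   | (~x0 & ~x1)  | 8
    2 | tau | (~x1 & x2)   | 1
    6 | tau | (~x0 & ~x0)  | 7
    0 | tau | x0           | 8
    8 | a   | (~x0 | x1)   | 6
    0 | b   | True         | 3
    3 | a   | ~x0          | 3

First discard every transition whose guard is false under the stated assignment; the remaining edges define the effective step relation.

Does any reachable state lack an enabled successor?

Answer: DEADLOCK-FREE

Working:
Reachable = {0,3}
  0: b→3  [1 exit(s)]
  3: a→3  [1 exit(s)]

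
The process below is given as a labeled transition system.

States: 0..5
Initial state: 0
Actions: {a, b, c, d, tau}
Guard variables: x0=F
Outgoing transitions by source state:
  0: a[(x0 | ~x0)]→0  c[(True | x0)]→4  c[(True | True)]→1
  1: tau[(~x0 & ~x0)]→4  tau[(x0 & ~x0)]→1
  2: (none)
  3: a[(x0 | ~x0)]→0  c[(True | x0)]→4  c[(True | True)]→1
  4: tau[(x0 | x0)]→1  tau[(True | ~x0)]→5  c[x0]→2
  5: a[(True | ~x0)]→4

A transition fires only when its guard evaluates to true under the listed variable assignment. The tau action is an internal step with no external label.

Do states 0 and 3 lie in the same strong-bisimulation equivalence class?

Refine partition for ~:
  round 0: {{0,1,2,3,4,5}}
  round 1: {{0,3},{1,4},{2},{5}}
  round 2: {{0,3},{1},{2},{4},{5}}
5 equivalence class(es) (converged in 3)
[0]={0,3}  [3]={0,3}

Answer: BISIMILAR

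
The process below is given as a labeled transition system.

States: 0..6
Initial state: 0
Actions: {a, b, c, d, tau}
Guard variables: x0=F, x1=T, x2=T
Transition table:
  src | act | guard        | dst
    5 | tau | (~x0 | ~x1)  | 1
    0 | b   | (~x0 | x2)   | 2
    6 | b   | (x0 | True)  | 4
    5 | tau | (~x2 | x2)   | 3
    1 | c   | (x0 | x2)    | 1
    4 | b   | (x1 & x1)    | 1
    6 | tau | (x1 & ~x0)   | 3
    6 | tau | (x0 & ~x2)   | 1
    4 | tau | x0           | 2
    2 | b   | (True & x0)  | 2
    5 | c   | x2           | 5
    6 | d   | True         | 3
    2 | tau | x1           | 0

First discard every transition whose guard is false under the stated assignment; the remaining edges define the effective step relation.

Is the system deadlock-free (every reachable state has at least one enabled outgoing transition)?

Reach set: {0,2}
  0: b→2  [1 exit(s)]
  2: tau→0  [1 exit(s)]

Answer: DEADLOCK-FREE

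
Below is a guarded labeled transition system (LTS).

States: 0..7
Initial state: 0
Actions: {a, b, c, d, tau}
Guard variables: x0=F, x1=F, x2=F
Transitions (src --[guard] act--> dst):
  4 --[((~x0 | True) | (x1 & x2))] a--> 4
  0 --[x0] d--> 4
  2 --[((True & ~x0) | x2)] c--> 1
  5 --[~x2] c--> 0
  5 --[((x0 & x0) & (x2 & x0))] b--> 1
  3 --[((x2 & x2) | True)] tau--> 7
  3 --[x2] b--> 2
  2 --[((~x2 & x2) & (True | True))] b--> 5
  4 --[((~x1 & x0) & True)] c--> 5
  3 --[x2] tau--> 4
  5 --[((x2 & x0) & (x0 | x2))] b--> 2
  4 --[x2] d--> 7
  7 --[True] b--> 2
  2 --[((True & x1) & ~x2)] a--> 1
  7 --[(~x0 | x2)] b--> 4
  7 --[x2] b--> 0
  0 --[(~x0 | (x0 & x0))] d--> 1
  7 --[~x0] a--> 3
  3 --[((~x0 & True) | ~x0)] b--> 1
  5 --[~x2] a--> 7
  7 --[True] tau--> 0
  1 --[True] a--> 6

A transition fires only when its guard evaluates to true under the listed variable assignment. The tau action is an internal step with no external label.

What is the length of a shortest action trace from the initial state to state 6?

Answer: 2

Analysis:
BFS to 6:
  depth 0: {0}
  depth 1: {1}
  depth 2: {6}
depth(6)=2, e.g. d·a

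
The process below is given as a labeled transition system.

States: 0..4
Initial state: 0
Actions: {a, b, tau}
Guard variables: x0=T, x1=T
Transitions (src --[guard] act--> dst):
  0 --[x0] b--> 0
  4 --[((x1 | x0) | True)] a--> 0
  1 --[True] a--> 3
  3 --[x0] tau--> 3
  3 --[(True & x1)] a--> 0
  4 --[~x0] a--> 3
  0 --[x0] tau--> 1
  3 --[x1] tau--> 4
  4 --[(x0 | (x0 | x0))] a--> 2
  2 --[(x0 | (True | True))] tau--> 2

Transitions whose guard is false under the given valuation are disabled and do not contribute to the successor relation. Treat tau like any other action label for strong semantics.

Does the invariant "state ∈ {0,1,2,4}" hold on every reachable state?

Safe = {0,1,2,4}
Reachable = {0,1,2,3,4}
  0: safe
  1: safe
  2: safe
  3: outside
  4: safe
witness against invariant: tau·a → 3

Answer: INVARIANT VIOLATED at state 3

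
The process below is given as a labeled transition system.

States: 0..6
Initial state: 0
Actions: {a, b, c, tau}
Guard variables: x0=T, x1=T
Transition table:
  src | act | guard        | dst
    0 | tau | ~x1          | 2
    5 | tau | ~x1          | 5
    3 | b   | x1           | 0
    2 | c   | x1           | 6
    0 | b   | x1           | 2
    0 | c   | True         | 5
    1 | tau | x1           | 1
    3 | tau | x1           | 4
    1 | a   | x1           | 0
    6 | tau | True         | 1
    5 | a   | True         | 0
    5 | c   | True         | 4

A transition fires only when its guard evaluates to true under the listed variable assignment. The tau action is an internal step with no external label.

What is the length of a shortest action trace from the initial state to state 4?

Breadth-first toward 4:
  L0 = {0}
  L1 = {2,5}
  L2 = {4,6}
4 enters at depth 2; path c·c

Answer: 2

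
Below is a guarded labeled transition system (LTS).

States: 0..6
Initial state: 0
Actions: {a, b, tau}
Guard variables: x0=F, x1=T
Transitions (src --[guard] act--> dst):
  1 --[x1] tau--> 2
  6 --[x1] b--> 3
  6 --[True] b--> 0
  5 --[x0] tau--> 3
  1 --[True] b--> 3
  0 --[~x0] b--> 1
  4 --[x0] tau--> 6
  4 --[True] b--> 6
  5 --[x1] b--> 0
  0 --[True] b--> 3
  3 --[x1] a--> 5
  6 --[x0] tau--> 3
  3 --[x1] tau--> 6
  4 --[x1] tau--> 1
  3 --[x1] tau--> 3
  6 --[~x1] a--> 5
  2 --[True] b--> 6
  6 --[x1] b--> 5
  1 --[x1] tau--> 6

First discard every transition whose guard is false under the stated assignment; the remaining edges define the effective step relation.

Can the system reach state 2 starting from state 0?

Answer: REACHABLE

Trace:
After dropping false guards: 15 live edges.
depth 0: {0}
depth 1: {1,3}  now seen {0,1,3}
depth 2: {2,5,6}  now seen {0,1,2,3,5,6}
Reachable = {0,1,2,3,5,6}
witness 2: b·tau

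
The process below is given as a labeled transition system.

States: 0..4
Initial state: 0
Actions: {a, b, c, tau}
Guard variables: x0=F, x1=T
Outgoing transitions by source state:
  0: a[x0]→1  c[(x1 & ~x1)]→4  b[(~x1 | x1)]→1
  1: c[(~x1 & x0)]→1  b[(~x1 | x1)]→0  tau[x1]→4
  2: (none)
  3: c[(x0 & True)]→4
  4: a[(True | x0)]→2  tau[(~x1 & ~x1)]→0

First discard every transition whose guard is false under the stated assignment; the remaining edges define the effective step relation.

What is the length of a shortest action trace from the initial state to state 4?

Answer: 2

Trace:
Breadth-first toward 4:
  L0 = {0}
  L1 = {1}
  L2 = {4}
depth(4)=2, e.g. b·tau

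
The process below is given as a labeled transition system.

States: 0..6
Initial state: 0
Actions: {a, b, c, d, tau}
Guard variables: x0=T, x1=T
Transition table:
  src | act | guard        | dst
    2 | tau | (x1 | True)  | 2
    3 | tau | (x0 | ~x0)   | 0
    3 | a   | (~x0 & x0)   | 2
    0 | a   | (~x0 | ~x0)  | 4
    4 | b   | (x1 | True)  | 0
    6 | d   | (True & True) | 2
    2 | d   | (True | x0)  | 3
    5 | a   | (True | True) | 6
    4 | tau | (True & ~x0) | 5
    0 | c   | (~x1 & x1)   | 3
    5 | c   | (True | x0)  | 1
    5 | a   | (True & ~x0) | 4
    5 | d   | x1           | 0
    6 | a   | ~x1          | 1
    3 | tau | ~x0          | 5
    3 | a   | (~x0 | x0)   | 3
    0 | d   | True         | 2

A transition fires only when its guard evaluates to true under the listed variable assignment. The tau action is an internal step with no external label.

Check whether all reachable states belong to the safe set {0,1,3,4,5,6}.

Allowed set {0,1,3,4,5,6}
R = {0,2,3}
  0: safe
  2: ✗ unsafe
  3: safe
reach 2 via d — violates

Answer: INVARIANT VIOLATED at state 2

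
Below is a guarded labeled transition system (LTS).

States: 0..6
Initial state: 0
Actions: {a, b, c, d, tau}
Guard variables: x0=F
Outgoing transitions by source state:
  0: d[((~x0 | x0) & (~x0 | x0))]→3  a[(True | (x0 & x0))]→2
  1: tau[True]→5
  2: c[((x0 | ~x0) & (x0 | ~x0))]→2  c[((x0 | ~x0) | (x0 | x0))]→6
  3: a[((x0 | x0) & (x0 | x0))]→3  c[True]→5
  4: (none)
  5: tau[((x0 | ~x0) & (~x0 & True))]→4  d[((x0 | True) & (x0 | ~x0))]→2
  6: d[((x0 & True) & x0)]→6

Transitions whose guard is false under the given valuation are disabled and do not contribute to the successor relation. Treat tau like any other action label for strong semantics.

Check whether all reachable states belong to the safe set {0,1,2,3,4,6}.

Answer: INVARIANT VIOLATED at state 5

Analysis:
Allowed set {0,1,2,3,4,6}
Reach set: {0,2,3,4,5,6}
  0: safe
  2: safe
  3: safe
  4: safe
  5: VIOLATES
  6: safe
counterexample path to 5: d·c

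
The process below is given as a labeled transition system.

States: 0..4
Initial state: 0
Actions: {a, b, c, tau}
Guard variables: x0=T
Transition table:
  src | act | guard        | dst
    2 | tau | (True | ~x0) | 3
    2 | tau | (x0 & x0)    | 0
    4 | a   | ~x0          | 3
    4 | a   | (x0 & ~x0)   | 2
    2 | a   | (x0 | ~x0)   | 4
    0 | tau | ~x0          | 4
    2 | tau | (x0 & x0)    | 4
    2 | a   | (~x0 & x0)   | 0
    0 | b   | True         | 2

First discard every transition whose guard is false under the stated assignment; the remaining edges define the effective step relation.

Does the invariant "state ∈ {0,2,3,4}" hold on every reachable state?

Allowed set {0,2,3,4}
Reachable = {0,2,3,4}
  0: safe
  2: safe
  3: safe
  4: safe

Answer: INVARIANT HOLDS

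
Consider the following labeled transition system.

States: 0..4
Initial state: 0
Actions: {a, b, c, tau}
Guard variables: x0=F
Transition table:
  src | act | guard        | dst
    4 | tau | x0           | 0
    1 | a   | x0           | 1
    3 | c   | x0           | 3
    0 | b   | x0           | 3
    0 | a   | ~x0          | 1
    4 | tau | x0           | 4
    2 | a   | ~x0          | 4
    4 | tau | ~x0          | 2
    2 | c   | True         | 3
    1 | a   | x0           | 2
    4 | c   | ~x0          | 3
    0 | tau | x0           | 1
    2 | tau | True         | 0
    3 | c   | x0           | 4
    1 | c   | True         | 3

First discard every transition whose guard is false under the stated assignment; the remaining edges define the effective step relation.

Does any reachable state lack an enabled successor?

R = {0,1,3}
  0: a→1  [1 out]
  1: c→3  [1 out]
  3: ∅  [STUCK]
witness 3: a·c

Answer: DEADLOCK at state 3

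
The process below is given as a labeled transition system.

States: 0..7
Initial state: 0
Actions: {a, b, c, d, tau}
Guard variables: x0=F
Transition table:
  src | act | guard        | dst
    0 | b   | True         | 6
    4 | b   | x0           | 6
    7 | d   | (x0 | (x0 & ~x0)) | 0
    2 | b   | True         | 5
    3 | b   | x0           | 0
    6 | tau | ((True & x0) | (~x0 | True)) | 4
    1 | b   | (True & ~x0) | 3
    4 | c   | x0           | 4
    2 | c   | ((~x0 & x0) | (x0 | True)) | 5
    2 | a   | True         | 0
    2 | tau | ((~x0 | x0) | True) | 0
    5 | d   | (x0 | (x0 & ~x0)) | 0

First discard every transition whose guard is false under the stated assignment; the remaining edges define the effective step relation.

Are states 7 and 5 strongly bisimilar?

Answer: BISIMILAR

Trace:
Compute ~ classes (split until stable):
  round 0: {{0,1,2,3,4,5,6,7}}
  round 1: {{0,1},{2},{3,4,5,7},{6}}
  round 2: {{0},{1},{2},{3,4,5,7},{6}}
stable after 3 split(s): 5 block(s)
[7]={3,4,5,7}  [5]={3,4,5,7}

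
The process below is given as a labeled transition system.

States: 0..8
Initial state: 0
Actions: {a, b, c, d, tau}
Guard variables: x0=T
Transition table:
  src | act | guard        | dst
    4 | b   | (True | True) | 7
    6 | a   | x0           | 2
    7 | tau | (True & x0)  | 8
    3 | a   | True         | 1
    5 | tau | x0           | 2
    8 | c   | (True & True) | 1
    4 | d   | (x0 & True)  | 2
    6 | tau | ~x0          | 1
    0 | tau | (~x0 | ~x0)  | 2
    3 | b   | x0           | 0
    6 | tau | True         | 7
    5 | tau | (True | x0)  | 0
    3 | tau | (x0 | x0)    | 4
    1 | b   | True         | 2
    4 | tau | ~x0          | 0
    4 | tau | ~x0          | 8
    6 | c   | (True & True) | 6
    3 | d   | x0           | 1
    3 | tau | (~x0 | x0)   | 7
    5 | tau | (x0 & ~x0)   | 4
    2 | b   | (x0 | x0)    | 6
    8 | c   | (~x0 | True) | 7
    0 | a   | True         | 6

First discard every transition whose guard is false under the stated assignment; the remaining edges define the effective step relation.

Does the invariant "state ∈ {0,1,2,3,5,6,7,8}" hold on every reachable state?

Answer: INVARIANT HOLDS

Working:
Inv-set: {0,1,2,3,5,6,7,8}
Reach set: {0,1,2,6,7,8}
  0: safe
  1: safe
  2: safe
  6: safe
  7: safe
  8: safe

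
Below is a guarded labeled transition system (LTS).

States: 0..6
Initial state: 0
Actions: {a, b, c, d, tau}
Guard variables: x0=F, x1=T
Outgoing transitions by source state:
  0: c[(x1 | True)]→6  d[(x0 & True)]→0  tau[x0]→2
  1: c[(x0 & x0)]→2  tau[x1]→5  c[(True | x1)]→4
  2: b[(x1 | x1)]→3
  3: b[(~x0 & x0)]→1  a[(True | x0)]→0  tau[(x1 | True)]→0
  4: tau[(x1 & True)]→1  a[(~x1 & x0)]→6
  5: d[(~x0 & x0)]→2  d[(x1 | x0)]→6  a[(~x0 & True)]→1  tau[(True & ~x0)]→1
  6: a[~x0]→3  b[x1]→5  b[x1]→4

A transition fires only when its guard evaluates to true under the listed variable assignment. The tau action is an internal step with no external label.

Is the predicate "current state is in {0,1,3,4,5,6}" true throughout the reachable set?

Allowed set {0,1,3,4,5,6}
Reach set: {0,1,3,4,5,6}
  0: ok
  1: ok
  3: ok
  4: ok
  5: ok
  6: ok

Answer: INVARIANT HOLDS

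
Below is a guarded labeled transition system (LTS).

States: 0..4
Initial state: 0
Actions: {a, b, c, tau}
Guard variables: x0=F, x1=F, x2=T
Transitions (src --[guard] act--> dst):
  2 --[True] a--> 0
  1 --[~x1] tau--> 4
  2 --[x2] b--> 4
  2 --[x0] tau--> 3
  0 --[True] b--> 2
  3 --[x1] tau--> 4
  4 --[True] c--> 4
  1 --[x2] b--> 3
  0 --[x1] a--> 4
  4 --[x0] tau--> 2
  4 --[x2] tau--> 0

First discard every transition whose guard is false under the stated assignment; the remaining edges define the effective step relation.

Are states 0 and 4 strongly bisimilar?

Bisimulation quotient by refinement:
  P[0] = {{0,1,2,3,4}}
  P[1] = {{0},{1},{2},{3},{4}}
stable after 2 split(s): 5 block(s)
0∈{0}, 4∈{4}

Answer: NOT BISIMILAR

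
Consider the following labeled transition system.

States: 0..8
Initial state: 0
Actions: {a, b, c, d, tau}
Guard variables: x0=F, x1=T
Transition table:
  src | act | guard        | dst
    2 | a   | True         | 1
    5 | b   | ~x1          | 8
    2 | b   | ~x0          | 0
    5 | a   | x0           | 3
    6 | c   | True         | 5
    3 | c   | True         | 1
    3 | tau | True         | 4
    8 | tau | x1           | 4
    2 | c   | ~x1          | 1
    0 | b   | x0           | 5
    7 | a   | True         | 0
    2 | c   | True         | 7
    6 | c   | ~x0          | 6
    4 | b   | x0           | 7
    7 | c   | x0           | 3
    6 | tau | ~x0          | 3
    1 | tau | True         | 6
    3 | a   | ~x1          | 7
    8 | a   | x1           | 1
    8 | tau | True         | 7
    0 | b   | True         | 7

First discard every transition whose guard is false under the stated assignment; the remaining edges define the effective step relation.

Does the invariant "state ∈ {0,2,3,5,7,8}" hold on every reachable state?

Answer: INVARIANT HOLDS

Working:
Allowed set {0,2,3,5,7,8}
R = {0,7}
  0: ✓
  7: ✓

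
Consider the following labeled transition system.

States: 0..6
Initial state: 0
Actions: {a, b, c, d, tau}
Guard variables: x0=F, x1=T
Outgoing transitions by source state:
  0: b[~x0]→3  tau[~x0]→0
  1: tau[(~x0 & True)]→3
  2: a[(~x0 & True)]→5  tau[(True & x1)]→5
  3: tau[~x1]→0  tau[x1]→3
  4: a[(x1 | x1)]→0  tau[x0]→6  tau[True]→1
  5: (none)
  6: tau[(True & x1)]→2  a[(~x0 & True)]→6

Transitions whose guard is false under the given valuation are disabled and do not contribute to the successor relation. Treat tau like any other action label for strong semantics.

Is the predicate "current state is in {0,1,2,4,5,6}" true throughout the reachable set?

Answer: INVARIANT VIOLATED at state 3

Working:
Safe = {0,1,2,4,5,6}
Reachable = {0,3}
  0: ok
  3: VIOLATES
counterexample path to 3: b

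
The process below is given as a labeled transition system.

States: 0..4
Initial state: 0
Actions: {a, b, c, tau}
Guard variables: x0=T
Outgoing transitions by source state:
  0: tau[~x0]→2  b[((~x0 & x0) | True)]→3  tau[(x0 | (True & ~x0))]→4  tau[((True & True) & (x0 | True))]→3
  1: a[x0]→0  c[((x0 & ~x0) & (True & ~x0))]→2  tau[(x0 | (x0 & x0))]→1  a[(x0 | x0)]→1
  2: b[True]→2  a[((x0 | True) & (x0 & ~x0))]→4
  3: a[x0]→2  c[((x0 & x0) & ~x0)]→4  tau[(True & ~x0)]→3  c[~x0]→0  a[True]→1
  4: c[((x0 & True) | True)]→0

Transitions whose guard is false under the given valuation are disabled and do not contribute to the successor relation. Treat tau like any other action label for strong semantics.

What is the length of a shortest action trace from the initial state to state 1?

Layered search for 1:
  depth 0: {0}
  depth 1: {3,4}
  depth 2: {1,2}
depth(1)=2, e.g. b·a

Answer: 2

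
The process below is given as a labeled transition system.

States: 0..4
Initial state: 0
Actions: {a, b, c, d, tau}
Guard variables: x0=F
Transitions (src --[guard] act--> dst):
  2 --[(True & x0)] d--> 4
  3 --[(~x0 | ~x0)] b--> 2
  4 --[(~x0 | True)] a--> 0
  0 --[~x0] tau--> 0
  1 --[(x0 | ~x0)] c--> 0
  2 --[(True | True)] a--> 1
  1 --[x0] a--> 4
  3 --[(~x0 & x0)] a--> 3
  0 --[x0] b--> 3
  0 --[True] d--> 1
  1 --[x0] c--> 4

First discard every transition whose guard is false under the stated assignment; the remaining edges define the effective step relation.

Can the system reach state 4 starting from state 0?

6 transition(s) survive guard evaluation.
depth 0: {0}
depth 1: {1}  total {0,1}
Reachable = {0,1}

Answer: UNREACHABLE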